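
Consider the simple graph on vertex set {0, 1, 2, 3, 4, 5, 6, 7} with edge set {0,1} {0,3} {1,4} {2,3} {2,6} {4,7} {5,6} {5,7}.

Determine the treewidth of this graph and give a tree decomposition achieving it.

Treewidth 2.
Bags: B1 = {0, 2, 3}  B2 = {0, 2, 6}  B3 = {0, 5, 6}  B4 = {0, 5, 7}  B5 = {0, 4, 7}  B6 = {0, 1, 4}
Tree: B1–B2, B2–B3, B3–B4, B4–B5, B5–B6

Each bag holds 3 vertices, so the decomposition has width 2, which upper-bounds the treewidth. Since 0–3–2–6–5–7–4–1–0 is a cycle in G, G is not acyclic. Forests are exactly the graphs of treewidth ≤ 1, so tw(G) ≥ 2. The upper and lower bounds meet at 2, so that is the treewidth.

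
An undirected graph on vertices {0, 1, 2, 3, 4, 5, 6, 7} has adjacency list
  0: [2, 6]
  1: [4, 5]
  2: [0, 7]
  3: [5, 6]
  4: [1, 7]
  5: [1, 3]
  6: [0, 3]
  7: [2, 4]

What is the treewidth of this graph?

A width-2 tree decomposition is:
Bags: B1 = {2, 4, 7}  B2 = {0, 2, 4}  B3 = {0, 4, 6}  B4 = {3, 4, 6}  B5 = {3, 4, 5}  B6 = {1, 4, 5}
Tree: B1–B2, B2–B3, B3–B4, B4–B5, B5–B6
Every bag has size at most 3, so the width is 3 − 1 = 2 and tw(G) ≤ 2. The edges 4–7–2–0–6–3–5–1–4 form a cycle, so G is not a tree and its treewidth is at least 2. Hence tw(G) = 2 exactly.

2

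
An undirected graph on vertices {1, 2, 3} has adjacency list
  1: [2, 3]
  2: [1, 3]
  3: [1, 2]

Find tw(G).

A width-2 tree decomposition is:
Bags: B1 = {1, 2, 3}
Tree: (single bag)
A single bag containing all 3 vertices is trivially a valid decomposition of width 2. Conversely, {1, 2, 3} is a clique of size 3, and the vertices of any clique must share a bag in every tree decomposition; so some bag has ≥ 3 vertices and tw(G) ≥ 2. The upper and lower bounds meet at 2, so that is the treewidth.

2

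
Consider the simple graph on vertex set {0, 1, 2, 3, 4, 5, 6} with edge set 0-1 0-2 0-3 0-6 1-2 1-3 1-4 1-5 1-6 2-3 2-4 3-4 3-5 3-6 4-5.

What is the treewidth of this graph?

A width-3 tree decomposition is:
Bags: B1 = {1, 2, 3, 4}  B2 = {1, 3, 4, 5}  B3 = {0, 1, 2, 3}  B4 = {0, 1, 3, 6}
Tree: B1–B2, B1–B3, B3–B4
The largest bag has 4 vertices, giving width 3; this decomposition certifies tw(G) ≤ 3. Conversely, {0, 1, 2, 3} is a clique of size 4, and the vertices of any clique must share a bag in every tree decomposition; so some bag has ≥ 4 vertices and tw(G) ≥ 3. Therefore the treewidth is 3.

3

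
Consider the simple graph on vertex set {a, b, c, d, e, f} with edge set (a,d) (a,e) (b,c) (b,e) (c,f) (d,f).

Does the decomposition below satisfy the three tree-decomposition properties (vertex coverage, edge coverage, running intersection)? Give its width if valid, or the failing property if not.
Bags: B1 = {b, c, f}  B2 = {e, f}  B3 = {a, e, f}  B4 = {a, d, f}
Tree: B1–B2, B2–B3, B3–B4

A tree decomposition must satisfy three properties: every vertex lies in some bag; for every edge, both endpoints lie together in some bag; and for every vertex, the bags containing it form a connected subtree. Here edge (b,e) lies in no bag, so the decomposition is invalid.

No — edge (b,e) lies in no bag.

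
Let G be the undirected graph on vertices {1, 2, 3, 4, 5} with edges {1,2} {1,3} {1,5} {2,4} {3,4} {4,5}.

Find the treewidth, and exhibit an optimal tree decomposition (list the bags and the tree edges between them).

Every bag has size at most 3, so the width is 3 − 1 = 2 and tw(G) ≤ 2. Since 3–1–2–4–3 is a cycle in G, G is not acyclic. Forests are exactly the graphs of treewidth ≤ 1, so tw(G) ≥ 2. Combining the bounds, tw(G) = 2.

Treewidth 2.
Bags: B1 = {1, 3, 4}  B2 = {1, 2, 4}  B3 = {1, 4, 5}
Tree: B1–B2, B2–B3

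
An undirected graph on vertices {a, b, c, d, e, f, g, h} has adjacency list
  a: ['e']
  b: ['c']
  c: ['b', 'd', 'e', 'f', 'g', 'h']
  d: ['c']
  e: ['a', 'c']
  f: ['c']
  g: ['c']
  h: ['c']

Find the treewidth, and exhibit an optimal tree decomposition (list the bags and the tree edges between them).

The largest bag has 2 vertices, giving width 1; this decomposition certifies tw(G) ≤ 1. G has an edge, so its treewidth is at least 1. Therefore the treewidth is 1.

Treewidth 1.
Bags: B1 = {c, h}  B2 = {b, c}  B3 = {c, d}  B4 = {c, e}  B5 = {c, g}  B6 = {c, f}  B7 = {a, e}
Tree: B1–B2, B2–B3, B2–B4, B4–B5, B4–B6, B4–B7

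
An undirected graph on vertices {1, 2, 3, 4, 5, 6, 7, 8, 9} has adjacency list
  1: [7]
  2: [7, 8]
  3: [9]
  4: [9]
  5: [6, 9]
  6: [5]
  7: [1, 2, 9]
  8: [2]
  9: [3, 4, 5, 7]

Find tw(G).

A width-1 tree decomposition is:
Bags: B1 = {7, 9}  B2 = {5, 9}  B3 = {1, 7}  B4 = {3, 9}  B5 = {2, 7}  B6 = {4, 9}  B7 = {2, 8}  B8 = {5, 6}
Tree: B1–B2, B1–B3, B2–B4, B3–B5, B2–B6, B5–B7, B2–B8
The largest bag has 2 vertices, giving width 1; this decomposition certifies tw(G) ≤ 1. G has an edge, so its treewidth is at least 1. Therefore the treewidth is 1.

1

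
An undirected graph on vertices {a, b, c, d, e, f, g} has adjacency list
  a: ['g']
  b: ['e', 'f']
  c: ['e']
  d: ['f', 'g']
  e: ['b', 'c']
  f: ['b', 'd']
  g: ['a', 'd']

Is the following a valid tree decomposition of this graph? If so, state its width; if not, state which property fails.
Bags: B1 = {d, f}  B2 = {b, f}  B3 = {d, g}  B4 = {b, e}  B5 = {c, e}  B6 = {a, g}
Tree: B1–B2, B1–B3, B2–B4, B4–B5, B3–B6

Yes; width 1.

Every vertex of G appears in some bag (union = {a, b, c, d, e, f, g}); every edge is covered by a bag; and for each vertex v the set of bags containing v is connected in the bag tree. The decomposition is therefore valid. The largest bag has 2 vertices, so the width is 1.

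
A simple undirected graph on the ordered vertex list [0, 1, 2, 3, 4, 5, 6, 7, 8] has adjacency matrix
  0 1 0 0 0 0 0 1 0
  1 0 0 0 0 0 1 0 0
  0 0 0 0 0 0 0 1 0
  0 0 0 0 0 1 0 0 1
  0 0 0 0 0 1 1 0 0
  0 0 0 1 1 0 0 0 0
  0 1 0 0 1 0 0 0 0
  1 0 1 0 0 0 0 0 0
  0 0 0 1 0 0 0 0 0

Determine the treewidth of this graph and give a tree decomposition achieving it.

Treewidth 1.
Bags: B1 = {3, 8}  B2 = {3, 5}  B3 = {4, 5}  B4 = {4, 6}  B5 = {1, 6}  B6 = {0, 1}  B7 = {0, 7}  B8 = {2, 7}
Tree: B1–B2, B2–B3, B3–B4, B4–B5, B5–B6, B6–B7, B7–B8

Every bag has size at most 2, so the width is 2 − 1 = 1 and tw(G) ≤ 1. Since G has at least one edge (e.g. 8–3), it is not an edgeless graph, so tw(G) ≥ 1. The upper and lower bounds meet at 1, so that is the treewidth.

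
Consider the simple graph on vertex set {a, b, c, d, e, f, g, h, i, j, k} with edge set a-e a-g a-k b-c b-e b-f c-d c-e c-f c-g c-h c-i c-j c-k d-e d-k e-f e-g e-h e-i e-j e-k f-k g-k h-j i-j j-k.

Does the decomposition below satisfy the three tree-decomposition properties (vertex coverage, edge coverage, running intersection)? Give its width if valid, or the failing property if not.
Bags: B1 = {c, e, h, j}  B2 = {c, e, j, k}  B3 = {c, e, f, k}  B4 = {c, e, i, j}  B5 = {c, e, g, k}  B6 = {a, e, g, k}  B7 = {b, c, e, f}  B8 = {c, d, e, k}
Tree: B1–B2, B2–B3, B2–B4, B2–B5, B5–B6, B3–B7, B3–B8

Checking the three conditions: (i) the bags cover all of {a, b, c, d, e, f, g, h, i, j, k}; (ii) for each edge, some bag contains both endpoints; (iii) the bags containing any fixed vertex form a subtree. All hold, so the decomposition is valid with width 4 − 1 = 3.

Yes; width 3.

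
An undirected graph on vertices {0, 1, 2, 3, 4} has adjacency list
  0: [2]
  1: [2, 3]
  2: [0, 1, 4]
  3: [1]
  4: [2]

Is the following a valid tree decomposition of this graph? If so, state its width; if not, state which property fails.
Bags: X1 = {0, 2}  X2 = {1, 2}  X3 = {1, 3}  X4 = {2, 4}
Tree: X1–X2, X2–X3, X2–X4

Yes; width 1.

Vertex coverage: the bags together contain {0, 1, 2, 3, 4}, the full vertex set. Edge coverage: each edge of G has both endpoints in at least one bag. Running intersection: for every vertex, the bags containing it form a connected subtree. All three properties hold, so this is a valid tree decomposition of width max|bag| − 1 = 1, and hence tw(G) ≤ 1.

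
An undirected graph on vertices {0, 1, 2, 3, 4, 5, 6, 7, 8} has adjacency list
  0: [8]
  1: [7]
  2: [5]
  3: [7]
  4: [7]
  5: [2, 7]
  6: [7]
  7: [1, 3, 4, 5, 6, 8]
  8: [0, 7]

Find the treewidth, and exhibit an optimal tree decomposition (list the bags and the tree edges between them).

Treewidth 1.
One such decomposition:
Bags: B1 = {0, 8}  B2 = {7, 8}  B3 = {5, 7}  B4 = {2, 5}  B5 = {6, 7}  B6 = {4, 7}  B7 = {1, 7}  B8 = {3, 7}
Tree: B1–B2, B2–B3, B3–B4, B2–B5, B2–B6, B2–B7, B7–B8

The largest bag has 2 vertices, giving width 1; this decomposition certifies tw(G) ≤ 1. Since G has at least one edge (e.g. 0–8), it is not an edgeless graph, so tw(G) ≥ 1. Hence tw(G) = 1 exactly.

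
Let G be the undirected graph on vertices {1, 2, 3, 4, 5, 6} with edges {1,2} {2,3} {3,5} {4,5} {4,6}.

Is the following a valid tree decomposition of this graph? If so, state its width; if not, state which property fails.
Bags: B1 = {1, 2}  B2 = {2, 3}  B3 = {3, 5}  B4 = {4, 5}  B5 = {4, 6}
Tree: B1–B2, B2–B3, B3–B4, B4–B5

Yes; width 1.

Vertex coverage: the bags together contain {1, 2, 3, 4, 5, 6}, the full vertex set. Edge coverage: each edge of G has both endpoints in at least one bag. Running intersection: for every vertex, the bags containing it form a connected subtree. All three properties hold, so this is a valid tree decomposition of width max|bag| − 1 = 1, and hence tw(G) ≤ 1.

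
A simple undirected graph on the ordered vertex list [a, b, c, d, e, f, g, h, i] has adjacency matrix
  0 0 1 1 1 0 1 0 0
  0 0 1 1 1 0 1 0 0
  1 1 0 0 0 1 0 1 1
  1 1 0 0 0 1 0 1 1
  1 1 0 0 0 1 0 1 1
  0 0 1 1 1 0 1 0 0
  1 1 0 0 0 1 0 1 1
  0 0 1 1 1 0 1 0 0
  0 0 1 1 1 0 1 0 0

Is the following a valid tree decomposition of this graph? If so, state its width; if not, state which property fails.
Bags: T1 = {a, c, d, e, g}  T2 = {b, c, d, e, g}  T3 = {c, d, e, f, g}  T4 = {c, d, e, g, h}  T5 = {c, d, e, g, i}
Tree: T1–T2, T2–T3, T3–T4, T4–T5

Yes; width 4.

Every vertex of G appears in some bag (union = {a, b, c, d, e, f, g, h, i}); every edge is covered by a bag; and for each vertex v the set of bags containing v is connected in the bag tree. The decomposition is therefore valid. The largest bag has 5 vertices, so the width is 4.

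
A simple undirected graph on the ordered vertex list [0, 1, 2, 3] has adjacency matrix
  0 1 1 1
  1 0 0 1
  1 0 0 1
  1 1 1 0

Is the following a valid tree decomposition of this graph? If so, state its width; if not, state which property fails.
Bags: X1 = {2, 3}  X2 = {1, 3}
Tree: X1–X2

A tree decomposition must satisfy three properties: every vertex lies in some bag; for every edge, both endpoints lie together in some bag; and for every vertex, the bags containing it form a connected subtree. Here vertex 0 appears in no bag, so the decomposition is invalid.

No — vertex 0 appears in no bag.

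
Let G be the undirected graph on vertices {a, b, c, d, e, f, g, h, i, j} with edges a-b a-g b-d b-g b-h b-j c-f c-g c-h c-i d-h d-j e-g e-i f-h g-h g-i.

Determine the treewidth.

2

A width-2 tree decomposition is:
Bags: B1 = {c, g, h}  B2 = {b, g, h}  B3 = {c, g, i}  B4 = {b, d, h}  B5 = {c, f, h}  B6 = {e, g, i}  B7 = {b, d, j}  B8 = {a, b, g}
Tree: B1–B2, B1–B3, B2–B4, B1–B5, B3–B6, B4–B7, B2–B8
The largest bag has 3 vertices, giving width 2; this decomposition certifies tw(G) ≤ 2. Conversely, {b, d, j} is a clique of size 3, and the vertices of any clique must share a bag in every tree decomposition; so some bag has ≥ 3 vertices and tw(G) ≥ 2. Hence tw(G) = 2 exactly.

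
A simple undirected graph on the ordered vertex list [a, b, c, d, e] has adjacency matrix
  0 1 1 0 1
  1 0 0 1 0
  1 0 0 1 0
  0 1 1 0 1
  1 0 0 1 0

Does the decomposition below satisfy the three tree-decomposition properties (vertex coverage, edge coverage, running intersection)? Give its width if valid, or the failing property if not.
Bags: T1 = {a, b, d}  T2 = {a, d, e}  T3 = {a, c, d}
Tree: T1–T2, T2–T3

Vertex coverage: the bags together contain {a, b, c, d, e}, the full vertex set. Edge coverage: each edge of G has both endpoints in at least one bag. Running intersection: for every vertex, the bags containing it form a connected subtree. All three properties hold, so this is a valid tree decomposition of width max|bag| − 1 = 2, and hence tw(G) ≤ 2.

Yes; width 2.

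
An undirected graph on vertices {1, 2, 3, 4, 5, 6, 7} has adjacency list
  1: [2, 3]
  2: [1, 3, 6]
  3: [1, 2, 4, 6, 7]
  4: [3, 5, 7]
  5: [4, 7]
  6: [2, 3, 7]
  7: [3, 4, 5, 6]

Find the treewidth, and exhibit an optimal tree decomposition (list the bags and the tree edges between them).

The largest bag has 3 vertices, giving width 2; this decomposition certifies tw(G) ≤ 2. For the lower bound, the 3 vertices {1, 2, 3} are pairwise adjacent, and any tree decomposition puts a clique entirely inside one bag — forcing width ≥ 2. Therefore the treewidth is 2.

Treewidth 2.
Bags: B1 = {3, 4, 7}  B2 = {3, 6, 7}  B3 = {2, 3, 6}  B4 = {1, 2, 3}  B5 = {4, 5, 7}
Tree: B1–B2, B2–B3, B3–B4, B1–B5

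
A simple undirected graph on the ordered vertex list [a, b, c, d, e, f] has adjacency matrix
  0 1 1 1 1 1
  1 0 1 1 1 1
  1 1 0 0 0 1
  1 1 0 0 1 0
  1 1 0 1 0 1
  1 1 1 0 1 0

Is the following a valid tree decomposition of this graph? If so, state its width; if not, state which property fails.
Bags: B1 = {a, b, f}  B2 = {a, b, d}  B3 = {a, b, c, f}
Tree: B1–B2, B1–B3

A tree decomposition must satisfy three properties: every vertex lies in some bag; for every edge, both endpoints lie together in some bag; and for every vertex, the bags containing it form a connected subtree. Here vertex e appears in no bag, so the decomposition is invalid.

No — vertex e appears in no bag.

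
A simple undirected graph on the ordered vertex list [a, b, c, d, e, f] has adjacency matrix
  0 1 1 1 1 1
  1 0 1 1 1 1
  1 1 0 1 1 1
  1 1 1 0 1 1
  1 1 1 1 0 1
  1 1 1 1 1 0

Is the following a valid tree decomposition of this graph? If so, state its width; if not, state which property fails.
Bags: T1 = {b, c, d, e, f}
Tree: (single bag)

No — vertex a appears in no bag.

A tree decomposition must satisfy three properties: every vertex lies in some bag; for every edge, both endpoints lie together in some bag; and for every vertex, the bags containing it form a connected subtree. Here vertex a appears in no bag, so the decomposition is invalid.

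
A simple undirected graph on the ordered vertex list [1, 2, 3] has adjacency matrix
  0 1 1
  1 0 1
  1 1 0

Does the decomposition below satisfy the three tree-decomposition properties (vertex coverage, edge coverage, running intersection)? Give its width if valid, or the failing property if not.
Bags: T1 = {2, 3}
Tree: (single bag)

No — vertex 1 appears in no bag.

A tree decomposition must satisfy three properties: every vertex lies in some bag; for every edge, both endpoints lie together in some bag; and for every vertex, the bags containing it form a connected subtree. Here vertex 1 appears in no bag, so the decomposition is invalid.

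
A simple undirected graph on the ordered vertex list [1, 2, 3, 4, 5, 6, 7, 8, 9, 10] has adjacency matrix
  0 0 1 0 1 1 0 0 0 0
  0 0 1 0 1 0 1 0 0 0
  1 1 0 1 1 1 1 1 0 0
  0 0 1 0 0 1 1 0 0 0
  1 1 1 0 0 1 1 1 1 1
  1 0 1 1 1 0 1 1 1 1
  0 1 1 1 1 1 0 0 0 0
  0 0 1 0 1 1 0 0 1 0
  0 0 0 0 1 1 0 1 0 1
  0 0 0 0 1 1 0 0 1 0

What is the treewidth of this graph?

3

A width-3 tree decomposition is:
Bags: B1 = {3, 5, 6, 7}  B2 = {1, 3, 5, 6}  B3 = {3, 4, 6, 7}  B4 = {3, 5, 6, 8}  B5 = {5, 6, 8, 9}  B6 = {5, 6, 9, 10}  B7 = {2, 3, 5, 7}
Tree: B1–B2, B1–B3, B1–B4, B4–B5, B5–B6, B1–B7
Every bag has size at most 4, so the width is 4 − 1 = 3 and tw(G) ≤ 3. On the other hand G contains the 4-clique {3, 4, 6, 7}. A clique must lie in a single bag of any decomposition, so no decomposition can have width below 3. Hence tw(G) = 3 exactly.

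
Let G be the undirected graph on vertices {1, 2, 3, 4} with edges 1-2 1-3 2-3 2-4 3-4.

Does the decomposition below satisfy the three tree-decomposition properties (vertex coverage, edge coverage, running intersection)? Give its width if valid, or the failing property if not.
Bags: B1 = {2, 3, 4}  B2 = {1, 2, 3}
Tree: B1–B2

Yes; width 2.

Checking the three conditions: (i) the bags cover all of {1, 2, 3, 4}; (ii) for each edge, some bag contains both endpoints; (iii) the bags containing any fixed vertex form a subtree. All hold, so the decomposition is valid with width 3 − 1 = 2.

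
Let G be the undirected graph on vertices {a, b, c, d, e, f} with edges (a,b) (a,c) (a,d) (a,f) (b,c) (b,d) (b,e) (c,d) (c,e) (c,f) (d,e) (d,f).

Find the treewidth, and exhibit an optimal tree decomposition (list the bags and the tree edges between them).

Every bag has size at most 4, so the width is 4 − 1 = 3 and tw(G) ≤ 3. On the other hand G contains the 4-clique {b, c, d, e}. A clique must lie in a single bag of any decomposition, so no decomposition can have width below 3. Therefore the treewidth is 3.

Treewidth 3.
One such decomposition:
Bags: B1 = {a, c, d, f}  B2 = {a, b, c, d}  B3 = {b, c, d, e}
Tree: B1–B2, B2–B3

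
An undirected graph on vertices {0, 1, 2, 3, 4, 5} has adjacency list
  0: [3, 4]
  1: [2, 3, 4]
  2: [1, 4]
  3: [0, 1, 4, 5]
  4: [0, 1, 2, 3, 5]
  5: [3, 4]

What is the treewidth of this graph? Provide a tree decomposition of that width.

Treewidth 2.
One optimal decomposition is:
Bags: B1 = {0, 3, 4}  B2 = {1, 3, 4}  B3 = {1, 2, 4}  B4 = {3, 4, 5}
Tree: B1–B2, B2–B3, B1–B4

Each bag holds 3 vertices, so the decomposition has width 2, which upper-bounds the treewidth. Conversely, {1, 2, 4} is a clique of size 3, and the vertices of any clique must share a bag in every tree decomposition; so some bag has ≥ 3 vertices and tw(G) ≥ 2. The upper and lower bounds meet at 2, so that is the treewidth.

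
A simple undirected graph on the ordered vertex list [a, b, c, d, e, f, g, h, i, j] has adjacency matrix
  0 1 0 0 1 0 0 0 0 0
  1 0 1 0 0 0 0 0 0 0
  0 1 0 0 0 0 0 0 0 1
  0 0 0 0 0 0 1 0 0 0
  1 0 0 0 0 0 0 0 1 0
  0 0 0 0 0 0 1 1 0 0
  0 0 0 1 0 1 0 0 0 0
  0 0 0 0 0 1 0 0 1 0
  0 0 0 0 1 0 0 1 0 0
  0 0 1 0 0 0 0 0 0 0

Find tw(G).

1

A width-1 tree decomposition is:
Bags: B1 = {d, g}  B2 = {f, g}  B3 = {f, h}  B4 = {h, i}  B5 = {e, i}  B6 = {a, e}  B7 = {a, b}  B8 = {b, c}  B9 = {c, j}
Tree: B1–B2, B2–B3, B3–B4, B4–B5, B5–B6, B6–B7, B7–B8, B8–B9
Each bag holds 2 vertices, so the decomposition has width 1, which upper-bounds the treewidth. G has an edge, so its treewidth is at least 1. Therefore the treewidth is 1.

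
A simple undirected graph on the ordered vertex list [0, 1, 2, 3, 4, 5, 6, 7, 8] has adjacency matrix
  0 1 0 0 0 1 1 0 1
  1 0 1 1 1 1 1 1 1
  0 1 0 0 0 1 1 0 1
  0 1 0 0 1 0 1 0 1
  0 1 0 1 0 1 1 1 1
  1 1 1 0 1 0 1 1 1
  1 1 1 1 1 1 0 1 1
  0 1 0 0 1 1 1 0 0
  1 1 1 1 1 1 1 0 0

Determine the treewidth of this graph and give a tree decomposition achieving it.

Each bag holds 5 vertices, so the decomposition has width 4, which upper-bounds the treewidth. On the other hand G contains the 5-clique {1, 3, 4, 6, 8}. A clique must lie in a single bag of any decomposition, so no decomposition can have width below 4. Therefore the treewidth is 4.

Treewidth 4.
One optimal decomposition is:
Bags: B1 = {1, 3, 4, 6, 8}  B2 = {1, 4, 5, 6, 8}  B3 = {0, 1, 5, 6, 8}  B4 = {1, 4, 5, 6, 7}  B5 = {1, 2, 5, 6, 8}
Tree: B1–B2, B2–B3, B2–B4, B2–B5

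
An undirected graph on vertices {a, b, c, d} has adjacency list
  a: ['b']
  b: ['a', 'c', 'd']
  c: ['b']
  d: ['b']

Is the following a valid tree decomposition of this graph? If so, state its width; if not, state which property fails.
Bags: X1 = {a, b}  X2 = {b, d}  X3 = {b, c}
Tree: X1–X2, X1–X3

Every vertex of G appears in some bag (union = {a, b, c, d}); every edge is covered by a bag; and for each vertex v the set of bags containing v is connected in the bag tree. The decomposition is therefore valid. The largest bag has 2 vertices, so the width is 1.

Yes; width 1.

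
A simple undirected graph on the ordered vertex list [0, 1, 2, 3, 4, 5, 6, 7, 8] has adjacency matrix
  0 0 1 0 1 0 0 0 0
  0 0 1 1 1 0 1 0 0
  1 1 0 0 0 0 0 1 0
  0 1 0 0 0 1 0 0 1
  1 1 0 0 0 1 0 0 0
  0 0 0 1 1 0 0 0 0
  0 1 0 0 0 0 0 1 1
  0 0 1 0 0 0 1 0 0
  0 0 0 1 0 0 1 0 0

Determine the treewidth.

3

A width-3 tree decomposition is:
Bags: B1 = {0, 2, 4, 5}  B2 = {1, 2, 4, 5}  B3 = {1, 2, 3, 5}  B4 = {1, 2, 3, 7}  B5 = {1, 3, 6, 7}  B6 = {3, 6, 7, 8}
Tree: B1–B2, B2–B3, B3–B4, B4–B5, B5–B6
The largest bag has 4 vertices, giving width 3; this decomposition certifies tw(G) ≤ 3. For the lower bound: the 4 vertex sets {0,4,5}, {2}, {1}, {3,6,7,8} are disjoint, each induces a connected subgraph, and every pair is joined by at least one edge of G. Contracting each set to a single vertex therefore yields K_{4} as a minor, and since treewidth is minor-monotone, tw(G) ≥ tw(K_{4}) = 3. The upper and lower bounds meet at 3, so that is the treewidth.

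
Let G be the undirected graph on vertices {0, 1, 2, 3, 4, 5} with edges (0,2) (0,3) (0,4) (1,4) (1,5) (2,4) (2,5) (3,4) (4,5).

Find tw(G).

A width-2 tree decomposition is:
Bags: B1 = {1, 4, 5}  B2 = {2, 4, 5}  B3 = {0, 2, 4}  B4 = {0, 3, 4}
Tree: B1–B2, B2–B3, B3–B4
Each bag holds 3 vertices, so the decomposition has width 2, which upper-bounds the treewidth. Conversely, {0, 2, 4} is a clique of size 3, and the vertices of any clique must share a bag in every tree decomposition; so some bag has ≥ 3 vertices and tw(G) ≥ 2. Hence tw(G) = 2 exactly.

2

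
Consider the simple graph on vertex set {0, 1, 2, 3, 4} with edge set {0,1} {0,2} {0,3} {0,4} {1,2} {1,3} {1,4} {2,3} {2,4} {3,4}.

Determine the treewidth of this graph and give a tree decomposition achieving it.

Treewidth 4.
One such decomposition:
Bags: B1 = {0, 1, 2, 3, 4}
Tree: (single bag)

A single bag containing all 5 vertices is trivially a valid decomposition of width 4. For the lower bound, the 5 vertices {0, 1, 2, 3, 4} are pairwise adjacent, and any tree decomposition puts a clique entirely inside one bag — forcing width ≥ 4. Therefore the treewidth is 4.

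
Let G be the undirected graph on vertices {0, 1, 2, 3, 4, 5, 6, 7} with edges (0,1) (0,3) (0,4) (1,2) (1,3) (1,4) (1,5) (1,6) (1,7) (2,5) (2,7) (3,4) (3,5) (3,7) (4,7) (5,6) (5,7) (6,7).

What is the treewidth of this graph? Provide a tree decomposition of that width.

The largest bag has 4 vertices, giving width 3; this decomposition certifies tw(G) ≤ 3. Conversely, {0, 1, 3, 4} is a clique of size 4, and the vertices of any clique must share a bag in every tree decomposition; so some bag has ≥ 4 vertices and tw(G) ≥ 3. Hence tw(G) = 3 exactly.

Treewidth 3.
One optimal decomposition is:
Bags: B1 = {1, 2, 5, 7}  B2 = {1, 3, 5, 7}  B3 = {1, 5, 6, 7}  B4 = {1, 3, 4, 7}  B5 = {0, 1, 3, 4}
Tree: B1–B2, B2–B3, B2–B4, B4–B5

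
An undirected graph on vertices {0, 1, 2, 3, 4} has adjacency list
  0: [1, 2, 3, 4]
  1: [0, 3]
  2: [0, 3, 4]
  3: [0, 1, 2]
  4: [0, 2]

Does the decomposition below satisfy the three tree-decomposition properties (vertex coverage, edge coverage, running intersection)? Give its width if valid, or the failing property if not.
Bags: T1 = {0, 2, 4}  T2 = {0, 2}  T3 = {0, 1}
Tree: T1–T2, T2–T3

A tree decomposition must satisfy three properties: every vertex lies in some bag; for every edge, both endpoints lie together in some bag; and for every vertex, the bags containing it form a connected subtree. Here vertex 3 appears in no bag, so the decomposition is invalid.

No — vertex 3 appears in no bag.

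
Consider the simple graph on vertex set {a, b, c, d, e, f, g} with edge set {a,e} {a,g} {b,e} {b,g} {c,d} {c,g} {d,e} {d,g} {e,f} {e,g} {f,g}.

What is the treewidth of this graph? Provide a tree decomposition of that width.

Treewidth 2.
One optimal decomposition is:
Bags: B1 = {d, e, g}  B2 = {b, e, g}  B3 = {c, d, g}  B4 = {a, e, g}  B5 = {e, f, g}
Tree: B1–B2, B1–B3, B2–B4, B2–B5

The largest bag has 3 vertices, giving width 2; this decomposition certifies tw(G) ≤ 2. On the other hand G contains the 3-clique {d, e, g}. A clique must lie in a single bag of any decomposition, so no decomposition can have width below 2. Therefore the treewidth is 2.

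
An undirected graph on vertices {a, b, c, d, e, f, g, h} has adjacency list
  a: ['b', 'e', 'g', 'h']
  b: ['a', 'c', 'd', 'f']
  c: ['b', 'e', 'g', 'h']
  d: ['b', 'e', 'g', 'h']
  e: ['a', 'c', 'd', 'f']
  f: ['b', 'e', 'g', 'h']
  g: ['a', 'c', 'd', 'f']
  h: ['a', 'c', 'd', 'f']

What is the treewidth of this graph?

A width-4 tree decomposition is:
Bags: B1 = {a, c, d, f, g}  B2 = {a, b, c, d, f}  B3 = {a, c, d, f, h}  B4 = {a, c, d, e, f}
Tree: B1–B2, B2–B3, B3–B4
Every bag has size at most 5, so the width is 5 − 1 = 4 and tw(G) ≤ 4. For the lower bound: the 5 vertex sets {d,g}, {b,f}, {a,h}, {c}, {e} are disjoint, each induces a connected subgraph, and every pair is joined by at least one edge of G. Contracting each set to a single vertex therefore yields K_{5} as a minor, and since treewidth is minor-monotone, tw(G) ≥ tw(K_{5}) = 4. Hence tw(G) = 4 exactly.

4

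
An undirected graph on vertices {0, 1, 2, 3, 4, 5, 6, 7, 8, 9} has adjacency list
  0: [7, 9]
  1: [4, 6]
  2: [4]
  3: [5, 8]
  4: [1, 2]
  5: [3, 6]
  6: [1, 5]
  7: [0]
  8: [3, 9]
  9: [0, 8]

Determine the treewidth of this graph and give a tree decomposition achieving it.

The largest bag has 2 vertices, giving width 1; this decomposition certifies tw(G) ≤ 1. Since G has at least one edge (e.g. 7–0), it is not an edgeless graph, so tw(G) ≥ 1. Hence tw(G) = 1 exactly.

Treewidth 1.
One such decomposition:
Bags: B1 = {0, 7}  B2 = {0, 9}  B3 = {8, 9}  B4 = {3, 8}  B5 = {3, 5}  B6 = {5, 6}  B7 = {1, 6}  B8 = {1, 4}  B9 = {2, 4}
Tree: B1–B2, B2–B3, B3–B4, B4–B5, B5–B6, B6–B7, B7–B8, B8–B9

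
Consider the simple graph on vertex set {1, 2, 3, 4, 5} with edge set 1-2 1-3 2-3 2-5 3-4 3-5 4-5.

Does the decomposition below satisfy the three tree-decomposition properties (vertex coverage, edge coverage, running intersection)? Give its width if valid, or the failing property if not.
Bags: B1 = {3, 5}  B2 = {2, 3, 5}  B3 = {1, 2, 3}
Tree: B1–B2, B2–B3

No — vertex 4 appears in no bag.

A tree decomposition must satisfy three properties: every vertex lies in some bag; for every edge, both endpoints lie together in some bag; and for every vertex, the bags containing it form a connected subtree. Here vertex 4 appears in no bag, so the decomposition is invalid.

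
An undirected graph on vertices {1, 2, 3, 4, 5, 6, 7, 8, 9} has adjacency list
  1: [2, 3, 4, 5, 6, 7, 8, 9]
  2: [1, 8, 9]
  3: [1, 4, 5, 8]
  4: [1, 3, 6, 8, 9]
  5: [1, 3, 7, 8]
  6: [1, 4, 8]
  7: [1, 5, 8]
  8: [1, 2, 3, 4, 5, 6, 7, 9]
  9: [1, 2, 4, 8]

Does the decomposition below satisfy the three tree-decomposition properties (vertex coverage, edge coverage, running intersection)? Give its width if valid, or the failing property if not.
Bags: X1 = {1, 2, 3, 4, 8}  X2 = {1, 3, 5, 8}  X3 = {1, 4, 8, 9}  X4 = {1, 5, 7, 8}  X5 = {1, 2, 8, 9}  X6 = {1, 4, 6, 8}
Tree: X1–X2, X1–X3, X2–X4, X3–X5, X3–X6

A tree decomposition must satisfy three properties: every vertex lies in some bag; for every edge, both endpoints lie together in some bag; and for every vertex, the bags containing it form a connected subtree. Here bags containing vertex 2 are not connected in the tree, so the decomposition is invalid.

No — bags containing vertex 2 are not connected in the tree.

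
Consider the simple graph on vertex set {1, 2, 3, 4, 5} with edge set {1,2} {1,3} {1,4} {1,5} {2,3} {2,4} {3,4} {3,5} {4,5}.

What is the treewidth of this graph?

A width-3 tree decomposition is:
Bags: B1 = {1, 2, 3, 4}  B2 = {1, 3, 4, 5}
Tree: B1–B2
Every bag has size at most 4, so the width is 4 − 1 = 3 and tw(G) ≤ 3. For the lower bound, the 4 vertices {1, 2, 3, 4} are pairwise adjacent, and any tree decomposition puts a clique entirely inside one bag — forcing width ≥ 3. The upper and lower bounds meet at 3, so that is the treewidth.

3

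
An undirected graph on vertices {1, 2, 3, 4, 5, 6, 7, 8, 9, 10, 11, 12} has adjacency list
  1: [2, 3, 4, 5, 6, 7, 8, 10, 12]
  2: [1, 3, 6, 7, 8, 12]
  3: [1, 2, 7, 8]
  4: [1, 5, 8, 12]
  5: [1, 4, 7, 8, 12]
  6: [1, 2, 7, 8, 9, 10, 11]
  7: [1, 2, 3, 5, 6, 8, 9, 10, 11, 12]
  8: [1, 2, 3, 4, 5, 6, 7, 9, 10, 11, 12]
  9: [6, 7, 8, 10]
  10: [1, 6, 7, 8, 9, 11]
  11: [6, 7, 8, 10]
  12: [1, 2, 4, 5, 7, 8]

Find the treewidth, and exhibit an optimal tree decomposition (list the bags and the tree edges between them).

Treewidth 4.
Bags: B1 = {1, 2, 6, 7, 8}  B2 = {1, 2, 3, 7, 8}  B3 = {1, 2, 7, 8, 12}  B4 = {1, 6, 7, 8, 10}  B5 = {1, 5, 7, 8, 12}  B6 = {6, 7, 8, 10, 11}  B7 = {6, 7, 8, 9, 10}  B8 = {1, 4, 5, 8, 12}
Tree: B1–B2, B2–B3, B1–B4, B3–B5, B4–B6, B4–B7, B5–B8

Each bag holds 5 vertices, so the decomposition has width 4, which upper-bounds the treewidth. For the lower bound, the 5 vertices {1, 4, 5, 8, 12} are pairwise adjacent, and any tree decomposition puts a clique entirely inside one bag — forcing width ≥ 4. Hence tw(G) = 4 exactly.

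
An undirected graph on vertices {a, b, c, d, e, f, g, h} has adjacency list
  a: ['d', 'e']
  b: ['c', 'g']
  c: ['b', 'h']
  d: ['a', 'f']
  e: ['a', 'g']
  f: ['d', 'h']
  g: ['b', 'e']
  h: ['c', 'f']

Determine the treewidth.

A width-2 tree decomposition is:
Bags: B1 = {b, e, g}  B2 = {b, c, e}  B3 = {c, e, h}  B4 = {e, f, h}  B5 = {d, e, f}  B6 = {a, d, e}
Tree: B1–B2, B2–B3, B3–B4, B4–B5, B5–B6
Every bag has size at most 3, so the width is 3 − 1 = 2 and tw(G) ≤ 2. The edges e–g–b–c–h–f–d–a–e form a cycle, so G is not a tree and its treewidth is at least 2. Hence tw(G) = 2 exactly.

2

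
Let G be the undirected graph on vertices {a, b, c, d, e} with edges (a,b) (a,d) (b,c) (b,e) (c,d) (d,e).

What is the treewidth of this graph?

2

A width-2 tree decomposition is:
Bags: B1 = {b, c, d}  B2 = {a, b, d}  B3 = {b, d, e}
Tree: B1–B2, B2–B3
Each bag holds 3 vertices, so the decomposition has width 2, which upper-bounds the treewidth. The edges d–c–b–a–d form a cycle, so G is not a tree and its treewidth is at least 2. Therefore the treewidth is 2.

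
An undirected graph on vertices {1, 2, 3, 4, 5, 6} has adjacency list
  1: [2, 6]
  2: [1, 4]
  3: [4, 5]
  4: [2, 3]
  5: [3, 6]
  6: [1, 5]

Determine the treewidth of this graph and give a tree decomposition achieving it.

Treewidth 2.
One optimal decomposition is:
Bags: B1 = {3, 4, 5}  B2 = {2, 4, 5}  B3 = {1, 2, 5}  B4 = {1, 5, 6}
Tree: B1–B2, B2–B3, B3–B4

Each bag holds 3 vertices, so the decomposition has width 2, which upper-bounds the treewidth. For the lower bound, G contains the cycle 5–3–4–2–1–6–5, so G is not a forest; only forests have treewidth ≤ 1, hence tw(G) ≥ 2. Hence tw(G) = 2 exactly.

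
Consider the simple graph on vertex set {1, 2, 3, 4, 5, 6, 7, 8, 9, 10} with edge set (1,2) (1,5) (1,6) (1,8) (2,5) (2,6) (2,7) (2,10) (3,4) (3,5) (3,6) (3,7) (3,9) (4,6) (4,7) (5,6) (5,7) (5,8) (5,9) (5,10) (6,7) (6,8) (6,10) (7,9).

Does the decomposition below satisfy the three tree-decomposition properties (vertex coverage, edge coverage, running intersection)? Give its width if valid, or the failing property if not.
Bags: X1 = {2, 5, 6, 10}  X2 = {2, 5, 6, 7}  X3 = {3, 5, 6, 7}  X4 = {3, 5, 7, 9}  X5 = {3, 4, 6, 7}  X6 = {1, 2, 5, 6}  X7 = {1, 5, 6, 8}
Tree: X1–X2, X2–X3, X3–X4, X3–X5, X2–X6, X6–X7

Every vertex of G appears in some bag (union = {1, 2, 3, 4, 5, 6, 7, 8, 9, 10}); every edge is covered by a bag; and for each vertex v the set of bags containing v is connected in the bag tree. The decomposition is therefore valid. The largest bag has 4 vertices, so the width is 3.

Yes; width 3.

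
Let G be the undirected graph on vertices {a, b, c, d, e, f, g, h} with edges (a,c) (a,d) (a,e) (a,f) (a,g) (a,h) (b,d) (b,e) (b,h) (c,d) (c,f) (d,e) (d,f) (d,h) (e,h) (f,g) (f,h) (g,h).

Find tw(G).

A width-3 tree decomposition is:
Bags: B1 = {a, d, f, h}  B2 = {a, d, e, h}  B3 = {a, f, g, h}  B4 = {a, c, d, f}  B5 = {b, d, e, h}
Tree: B1–B2, B1–B3, B1–B4, B2–B5
The largest bag has 4 vertices, giving width 3; this decomposition certifies tw(G) ≤ 3. On the other hand G contains the 4-clique {a, d, e, h}. A clique must lie in a single bag of any decomposition, so no decomposition can have width below 3. Hence tw(G) = 3 exactly.

3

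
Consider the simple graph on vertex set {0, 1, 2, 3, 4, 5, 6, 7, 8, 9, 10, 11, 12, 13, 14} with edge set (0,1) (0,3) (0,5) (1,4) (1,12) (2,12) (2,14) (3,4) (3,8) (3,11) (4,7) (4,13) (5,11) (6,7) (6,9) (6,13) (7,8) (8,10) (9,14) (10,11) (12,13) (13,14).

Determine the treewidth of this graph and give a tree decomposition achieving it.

Each bag holds 4 vertices, so the decomposition has width 3, which upper-bounds the treewidth. For the lower bound: the 4 vertex sets {5,10,11}, {0}, {3}, {1,4,7,8} are disjoint, each induces a connected subgraph, and every pair is joined by at least one edge of G. Contracting each set to a single vertex therefore yields K_{4} as a minor, and since treewidth is minor-monotone, tw(G) ≥ tw(K_{4}) = 3. Therefore the treewidth is 3.

Treewidth 3.
Bags: B1 = {0, 5, 10, 11}  B2 = {0, 3, 10, 11}  B3 = {0, 3, 8, 10}  B4 = {0, 1, 3, 8}  B5 = {1, 3, 4, 8}  B6 = {1, 4, 7, 8}  B7 = {1, 4, 7, 12}  B8 = {4, 7, 12, 13}  B9 = {6, 7, 12, 13}  B10 = {2, 6, 12, 13}  B11 = {2, 6, 13, 14}  B12 = {2, 6, 9, 14}
Tree: B1–B2, B2–B3, B3–B4, B4–B5, B5–B6, B6–B7, B7–B8, B8–B9, B9–B10, B10–B11, B11–B12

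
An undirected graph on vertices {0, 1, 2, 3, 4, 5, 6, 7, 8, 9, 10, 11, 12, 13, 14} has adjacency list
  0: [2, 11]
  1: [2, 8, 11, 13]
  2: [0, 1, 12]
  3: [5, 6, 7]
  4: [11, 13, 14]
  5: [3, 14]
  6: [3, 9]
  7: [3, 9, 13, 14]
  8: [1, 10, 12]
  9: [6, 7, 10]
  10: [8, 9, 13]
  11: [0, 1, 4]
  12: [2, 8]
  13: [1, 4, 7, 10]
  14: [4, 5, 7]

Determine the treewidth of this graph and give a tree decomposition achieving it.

Treewidth 3.
Bags: B1 = {0, 2, 8, 12}  B2 = {0, 1, 2, 8}  B3 = {0, 1, 8, 11}  B4 = {1, 8, 10, 11}  B5 = {1, 10, 11, 13}  B6 = {4, 10, 11, 13}  B7 = {4, 9, 10, 13}  B8 = {4, 7, 9, 13}  B9 = {4, 7, 9, 14}  B10 = {6, 7, 9, 14}  B11 = {3, 6, 7, 14}  B12 = {3, 5, 6, 14}
Tree: B1–B2, B2–B3, B3–B4, B4–B5, B5–B6, B6–B7, B7–B8, B8–B9, B9–B10, B10–B11, B11–B12

Every bag has size at most 4, so the width is 4 − 1 = 3 and tw(G) ≤ 3. For the lower bound: the 4 vertex sets {0,2,12}, {8}, {1}, {4,10,11,13} are disjoint, each induces a connected subgraph, and every pair is joined by at least one edge of G. Contracting each set to a single vertex therefore yields K_{4} as a minor, and since treewidth is minor-monotone, tw(G) ≥ tw(K_{4}) = 3. Therefore the treewidth is 3.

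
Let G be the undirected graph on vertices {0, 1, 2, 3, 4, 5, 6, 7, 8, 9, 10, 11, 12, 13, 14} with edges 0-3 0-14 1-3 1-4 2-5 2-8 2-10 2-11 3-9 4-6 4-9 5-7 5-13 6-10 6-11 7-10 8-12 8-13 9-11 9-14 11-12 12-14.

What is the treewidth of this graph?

A width-3 tree decomposition is:
Bags: B1 = {0, 1, 3, 4}  B2 = {0, 3, 4, 9}  B3 = {0, 4, 9, 14}  B4 = {4, 6, 9, 14}  B5 = {6, 9, 11, 14}  B6 = {6, 11, 12, 14}  B7 = {6, 10, 11, 12}  B8 = {2, 10, 11, 12}  B9 = {2, 8, 10, 12}  B10 = {2, 7, 8, 10}  B11 = {2, 5, 7, 8}  B12 = {5, 7, 8, 13}
Tree: B1–B2, B2–B3, B3–B4, B4–B5, B5–B6, B6–B7, B7–B8, B8–B9, B9–B10, B10–B11, B11–B12
The largest bag has 4 vertices, giving width 3; this decomposition certifies tw(G) ≤ 3. For the lower bound: the 4 vertex sets {0,1,3}, {4}, {9}, {6,11,12,14} are disjoint, each induces a connected subgraph, and every pair is joined by at least one edge of G. Contracting each set to a single vertex therefore yields K_{4} as a minor, and since treewidth is minor-monotone, tw(G) ≥ tw(K_{4}) = 3. Therefore the treewidth is 3.

3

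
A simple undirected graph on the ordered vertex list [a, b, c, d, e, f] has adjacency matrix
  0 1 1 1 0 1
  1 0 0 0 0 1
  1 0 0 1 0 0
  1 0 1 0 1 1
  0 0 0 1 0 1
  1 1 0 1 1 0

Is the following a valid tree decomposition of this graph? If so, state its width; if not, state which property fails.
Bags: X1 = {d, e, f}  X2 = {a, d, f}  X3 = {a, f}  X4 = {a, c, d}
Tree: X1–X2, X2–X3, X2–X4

No — vertex b appears in no bag.

A tree decomposition must satisfy three properties: every vertex lies in some bag; for every edge, both endpoints lie together in some bag; and for every vertex, the bags containing it form a connected subtree. Here vertex b appears in no bag, so the decomposition is invalid.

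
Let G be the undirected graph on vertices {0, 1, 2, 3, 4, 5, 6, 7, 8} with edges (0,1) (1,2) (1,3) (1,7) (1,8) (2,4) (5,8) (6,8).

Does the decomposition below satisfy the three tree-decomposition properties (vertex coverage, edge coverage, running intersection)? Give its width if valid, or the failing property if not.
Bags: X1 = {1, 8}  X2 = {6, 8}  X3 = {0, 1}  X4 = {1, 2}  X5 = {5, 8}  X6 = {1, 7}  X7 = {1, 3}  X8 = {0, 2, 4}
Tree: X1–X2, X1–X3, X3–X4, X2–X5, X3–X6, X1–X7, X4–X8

No — bags containing vertex 0 are not connected in the tree.

A tree decomposition must satisfy three properties: every vertex lies in some bag; for every edge, both endpoints lie together in some bag; and for every vertex, the bags containing it form a connected subtree. Here bags containing vertex 0 are not connected in the tree, so the decomposition is invalid.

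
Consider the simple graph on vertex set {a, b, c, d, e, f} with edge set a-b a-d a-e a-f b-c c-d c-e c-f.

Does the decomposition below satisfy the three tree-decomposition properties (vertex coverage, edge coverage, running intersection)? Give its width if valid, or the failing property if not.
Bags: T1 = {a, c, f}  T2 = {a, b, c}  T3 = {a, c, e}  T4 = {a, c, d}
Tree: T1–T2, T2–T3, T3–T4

Yes; width 2.

Every vertex of G appears in some bag (union = {a, b, c, d, e, f}); every edge is covered by a bag; and for each vertex v the set of bags containing v is connected in the bag tree. The decomposition is therefore valid. The largest bag has 3 vertices, so the width is 2.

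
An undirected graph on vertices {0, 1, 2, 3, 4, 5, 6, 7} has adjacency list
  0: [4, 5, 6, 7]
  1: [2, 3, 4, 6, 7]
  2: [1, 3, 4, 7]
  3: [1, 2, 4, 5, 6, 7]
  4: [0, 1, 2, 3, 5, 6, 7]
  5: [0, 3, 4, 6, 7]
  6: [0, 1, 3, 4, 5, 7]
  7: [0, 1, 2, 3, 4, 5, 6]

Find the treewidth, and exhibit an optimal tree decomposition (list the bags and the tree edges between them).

Every bag has size at most 5, so the width is 5 − 1 = 4 and tw(G) ≤ 4. For the lower bound, the 5 vertices {0, 4, 5, 6, 7} are pairwise adjacent, and any tree decomposition puts a clique entirely inside one bag — forcing width ≥ 4. Hence tw(G) = 4 exactly.

Treewidth 4.
One optimal decomposition is:
Bags: B1 = {1, 3, 4, 6, 7}  B2 = {1, 2, 3, 4, 7}  B3 = {3, 4, 5, 6, 7}  B4 = {0, 4, 5, 6, 7}
Tree: B1–B2, B1–B3, B3–B4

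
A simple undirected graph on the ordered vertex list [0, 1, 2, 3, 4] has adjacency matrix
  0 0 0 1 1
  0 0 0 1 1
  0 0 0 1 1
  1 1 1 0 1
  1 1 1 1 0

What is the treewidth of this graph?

2

A width-2 tree decomposition is:
Bags: B1 = {2, 3, 4}  B2 = {1, 3, 4}  B3 = {0, 3, 4}
Tree: B1–B2, B2–B3
Every bag has size at most 3, so the width is 3 − 1 = 2 and tw(G) ≤ 2. On the other hand G contains the 3-clique {0, 3, 4}. A clique must lie in a single bag of any decomposition, so no decomposition can have width below 2. Hence tw(G) = 2 exactly.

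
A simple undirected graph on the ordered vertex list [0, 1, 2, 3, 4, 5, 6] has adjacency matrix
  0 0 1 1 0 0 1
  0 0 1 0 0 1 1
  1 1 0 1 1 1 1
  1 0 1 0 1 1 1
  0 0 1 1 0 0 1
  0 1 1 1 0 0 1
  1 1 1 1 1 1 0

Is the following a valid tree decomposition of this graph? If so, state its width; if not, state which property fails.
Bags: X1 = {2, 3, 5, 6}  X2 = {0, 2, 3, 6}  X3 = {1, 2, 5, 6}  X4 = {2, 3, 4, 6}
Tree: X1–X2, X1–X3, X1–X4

Yes; width 3.

Checking the three conditions: (i) the bags cover all of {0, 1, 2, 3, 4, 5, 6}; (ii) for each edge, some bag contains both endpoints; (iii) the bags containing any fixed vertex form a subtree. All hold, so the decomposition is valid with width 4 − 1 = 3.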